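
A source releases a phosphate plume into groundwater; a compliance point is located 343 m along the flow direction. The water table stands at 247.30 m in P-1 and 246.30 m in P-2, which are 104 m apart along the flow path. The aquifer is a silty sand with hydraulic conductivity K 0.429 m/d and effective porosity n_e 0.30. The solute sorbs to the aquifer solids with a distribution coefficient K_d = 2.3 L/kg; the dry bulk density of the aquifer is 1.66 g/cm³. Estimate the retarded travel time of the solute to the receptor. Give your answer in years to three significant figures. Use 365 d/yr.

Hydraulic gradient i = (247.30 − 246.30) / 104 = 1.00 / 104 = 0.009615
q = Ki = 0.429 × 0.009615 = 0.004125 m/d
v_s = q/n_e = 0.004125/0.30 = 0.01375 m/d
Retardation R = 1 + ρ_b·K_d/n = 1 + 1.66×2.3/0.30 = 13.73
Contaminant velocity v_c = v/R = 0.01375/13.73 = 0.001002 m/d
t = L/v_c = 343/0.001002 = 342400 d
   = 342400/365 = 938 yr

938 years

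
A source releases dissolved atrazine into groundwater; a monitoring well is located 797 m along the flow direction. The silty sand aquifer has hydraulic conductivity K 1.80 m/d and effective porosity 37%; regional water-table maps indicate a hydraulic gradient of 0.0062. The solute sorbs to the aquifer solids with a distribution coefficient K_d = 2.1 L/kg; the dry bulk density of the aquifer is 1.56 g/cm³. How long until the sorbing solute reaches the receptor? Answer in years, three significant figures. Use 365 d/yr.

713 years

q = Ki = 1.80 × 0.0062 = 0.01116 m/d
v_s = q/n_e = 0.01116/0.37 = 0.03016 m/d
Retardation R = 1 + ρ_b·K_d/n = 1 + 1.56×2.1/0.37 = 9.854
Contaminant velocity v_c = v/R = 0.03016/9.854 = 0.003061 m/d
t = L/v_c = 797/0.003061 = 260400 d
   = 260400/365 = 713 yr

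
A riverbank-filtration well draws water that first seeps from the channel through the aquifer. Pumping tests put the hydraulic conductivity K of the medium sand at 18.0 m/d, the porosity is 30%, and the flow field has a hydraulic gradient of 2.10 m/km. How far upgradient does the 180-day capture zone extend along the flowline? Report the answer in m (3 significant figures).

22.7 m

q = Ki = 18.0 × 0.0021 = 0.03780 m/d
Seepage velocity v = q / n = 0.03780 / 0.30 = 0.1260 m/d
L = v × T = 0.1260 × 180 = 22.68 m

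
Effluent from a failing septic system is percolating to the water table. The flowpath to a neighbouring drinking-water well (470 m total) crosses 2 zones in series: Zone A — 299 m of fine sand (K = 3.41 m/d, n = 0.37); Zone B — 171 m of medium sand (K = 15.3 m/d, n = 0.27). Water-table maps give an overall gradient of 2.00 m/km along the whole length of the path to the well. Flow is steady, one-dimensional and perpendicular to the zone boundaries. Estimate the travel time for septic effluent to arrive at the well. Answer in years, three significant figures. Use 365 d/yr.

For zones in series the flux q is common to all zones; the equivalent conductivity is the harmonic (thickness-weighted) mean, K_eq = L_total / Σ(L_j/K_j).
Σ(L/K) = 299/3.41 + 171/15.3 = 87.68 + 11.18 = 98.86 d
K_eq = L_total / Σ(L/K) = 470 / 98.86 = 4.754 m/d
q = K_eq · i = 4.754 × 0.0020 = 0.009508 m/d (same in every zone)
Zone A: v = q/n = 0.009508/0.37 = 0.02570 m/d → t_A = 299/0.02570 = 11630 d
Zone B: v = q/n = 0.009508/0.27 = 0.03522 m/d → t_B = 171/0.03522 = 4856 d
Total t = 11630 + 4856 = 16490 d
   = 16490 / 365 = 45.2 yr

45.2 years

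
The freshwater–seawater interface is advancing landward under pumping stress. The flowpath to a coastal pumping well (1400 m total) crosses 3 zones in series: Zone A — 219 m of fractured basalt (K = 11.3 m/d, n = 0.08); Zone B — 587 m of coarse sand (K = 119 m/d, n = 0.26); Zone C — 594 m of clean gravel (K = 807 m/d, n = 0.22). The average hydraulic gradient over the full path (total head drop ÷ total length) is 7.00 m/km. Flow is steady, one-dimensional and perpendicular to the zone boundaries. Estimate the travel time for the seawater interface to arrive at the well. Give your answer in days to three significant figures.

769 days

Continuity: the same q passes through each zone, so ΔH = q·Σ(L_j/K_j) — the zones act as resistances in series.
Σ(L/K) = 219/11.3 + 587/119 + 594/807 = 19.38 + 4.933 + 0.7361 = 25.05 d
K_eq = L_total / Σ(L/K) = 1400 / 25.05 = 55.89 m/d
q = K_eq · i = 55.89 × 0.0070 = 0.3912 m/d (same in every zone)
Zone A: v = q/n = 0.3912/0.08 = 4.890 m/d → t_A = 219/4.890 = 44.78 d
Zone B: v = q/n = 0.3912/0.26 = 1.505 m/d → t_B = 587/1.505 = 390.1 d
Zone C: v = q/n = 0.3912/0.22 = 1.778 m/d → t_C = 594/1.778 = 334.0 d
Total t = 44.78 + 390.1 + 334.0 = 768.9 d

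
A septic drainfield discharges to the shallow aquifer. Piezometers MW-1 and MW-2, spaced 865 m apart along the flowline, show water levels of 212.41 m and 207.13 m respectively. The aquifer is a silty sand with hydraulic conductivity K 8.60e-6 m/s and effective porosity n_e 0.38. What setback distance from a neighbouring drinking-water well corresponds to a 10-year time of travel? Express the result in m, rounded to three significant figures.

Hydraulic gradient i = (212.41 − 207.13) / 865 = 5.28 / 865 = 0.006104
K = 8.60e-6 m/s × 86400 s/d = 0.7430 m/d
Darcy flux q = K·i = 0.7430 × 0.006104 = 0.004536 m/d
v = Ki/n = 0.7430·0.006104/0.38 = 0.01194 m/d
T = 10 yr × 365 = 3650 d
L = v × T = 0.01194 × 3650 = 43.57 m

43.6 m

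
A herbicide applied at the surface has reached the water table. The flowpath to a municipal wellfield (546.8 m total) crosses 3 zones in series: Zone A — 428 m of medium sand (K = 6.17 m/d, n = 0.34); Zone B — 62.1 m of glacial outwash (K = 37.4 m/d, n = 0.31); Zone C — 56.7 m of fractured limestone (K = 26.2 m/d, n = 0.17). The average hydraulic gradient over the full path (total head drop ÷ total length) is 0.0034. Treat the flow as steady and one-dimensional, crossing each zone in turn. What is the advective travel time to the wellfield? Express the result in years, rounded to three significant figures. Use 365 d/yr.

Continuity: the same q passes through each zone, so ΔH = q·Σ(L_j/K_j) — the zones act as resistances in series.
Σ(L/K) = 428/6.17 + 62.1/37.4 + 56.7/26.2 = 69.37 + 1.660 + 2.164 = 73.19 d
K_eq = L_total / Σ(L/K) = 546.8 / 73.19 = 7.471 m/d
q = K_eq · i = 7.471 × 0.0034 = 0.02540 m/d (same in every zone)
Zone A: v = q/n = 0.02540/0.34 = 0.07471 m/d → t_A = 428/0.07471 = 5729 d
Zone B: v = q/n = 0.02540/0.31 = 0.08194 m/d → t_B = 62.1/0.08194 = 757.9 d
Zone C: v = q/n = 0.02540/0.17 = 0.1494 m/d → t_C = 56.7/0.1494 = 379.5 d
Total t = 5729 + 757.9 + 379.5 = 6866 d
   = 6866 / 365 = 18.8 yr

18.8 years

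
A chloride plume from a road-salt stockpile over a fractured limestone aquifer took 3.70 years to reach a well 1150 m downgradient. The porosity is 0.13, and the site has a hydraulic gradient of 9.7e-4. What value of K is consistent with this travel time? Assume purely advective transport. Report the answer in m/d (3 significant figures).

114 m/d

t = 3.70 years = 1351 d
v = L / t = 1150 / 1351 = 0.8515 m/d
K = v · n / i = 0.8515 × 0.13 / 9.7e-4 = 114 m/d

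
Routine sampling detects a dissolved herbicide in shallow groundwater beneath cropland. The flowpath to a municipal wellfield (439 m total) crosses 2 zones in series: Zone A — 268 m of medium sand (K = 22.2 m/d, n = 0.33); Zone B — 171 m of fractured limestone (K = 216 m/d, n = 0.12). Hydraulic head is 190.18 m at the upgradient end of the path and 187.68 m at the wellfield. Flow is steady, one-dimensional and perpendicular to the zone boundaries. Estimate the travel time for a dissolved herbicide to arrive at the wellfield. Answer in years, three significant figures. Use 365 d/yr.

Total head drop ΔH = 190.18 − 187.68 = 2.50 m
Steady 1-D flow in series ⇒ the Darcy flux q is identical in every zone and the zone head losses add (resistances L/K in series).
Σ(L/K) = 268/22.2 + 171/216 = 12.07 + 0.7917 = 12.86 d
q = ΔH / Σ(L/K) = 2.50 / 12.86 = 0.1943 m/d (same in every zone)
Zone A: v = q/n = 0.1943/0.33 = 0.5889 m/d → t_A = 268/0.5889 = 455.1 d
Zone B: v = q/n = 0.1943/0.12 = 1.620 m/d → t_B = 171/1.620 = 105.6 d
Total t = 455.1 + 105.6 = 560.7 d
   = 560.7 / 365 = 1.54 yr

1.54 years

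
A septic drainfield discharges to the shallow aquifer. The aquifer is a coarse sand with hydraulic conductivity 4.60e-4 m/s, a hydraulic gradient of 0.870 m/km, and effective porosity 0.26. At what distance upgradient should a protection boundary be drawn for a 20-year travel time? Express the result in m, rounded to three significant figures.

971 m

K = 4.60e-4 m/s × 86400 s/d = 39.74 m/d
Darcy flux q = K·i = 39.74 × 8.7e-4 = 0.03458 m/d
v_s = q/n_e = 0.03458/0.26 = 0.1330 m/d
T = 20 yr × 365 = 7300 d
L = v × T = 0.1330 × 7300 = 970.8 m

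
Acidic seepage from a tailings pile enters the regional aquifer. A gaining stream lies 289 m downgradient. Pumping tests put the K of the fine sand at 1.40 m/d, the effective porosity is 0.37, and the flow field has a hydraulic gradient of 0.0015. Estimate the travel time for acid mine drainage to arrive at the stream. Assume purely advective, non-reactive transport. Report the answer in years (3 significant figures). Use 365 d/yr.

140 years

Darcy flux q = K·i = 1.40 × 0.0015 = 0.002100 m/d
v = Ki/n = 1.40·0.0015/0.37 = 0.005676 m/d
t = L / v = 289 / 0.005676 = 50920 d
   = 50920 / 365 = 140 yr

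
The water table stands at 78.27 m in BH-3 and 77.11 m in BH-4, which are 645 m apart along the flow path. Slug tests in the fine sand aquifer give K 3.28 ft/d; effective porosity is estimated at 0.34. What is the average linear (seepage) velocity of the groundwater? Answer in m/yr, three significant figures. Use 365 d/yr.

Hydraulic gradient i = (78.27 − 77.11) / 645 = 1.16 / 645 = 0.001798
K = 3.28 ft/d × 0.3048 = 0.9997 m/d
Specific discharge q = 0.9997 × 0.001798 = 0.001798 m/d
Seepage velocity v = q / n = 0.001798 / 0.34 = 0.005288 m/d
   = 0.005288 × 365 = 1.93 m/yr

1.93 m/yr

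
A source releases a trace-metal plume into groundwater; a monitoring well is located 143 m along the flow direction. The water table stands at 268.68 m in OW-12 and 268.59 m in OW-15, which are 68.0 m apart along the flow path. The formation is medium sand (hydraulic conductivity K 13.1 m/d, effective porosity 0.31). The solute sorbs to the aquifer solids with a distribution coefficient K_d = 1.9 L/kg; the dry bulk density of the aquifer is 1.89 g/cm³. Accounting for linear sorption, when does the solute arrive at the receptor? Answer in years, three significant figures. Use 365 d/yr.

88.1 years

Hydraulic gradient i = (268.68 − 268.59) / 68.0 = 0.09 / 68.0 = 0.001324
Specific discharge q = 13.1 × 0.001324 = 0.01734 m/d
Average linear velocity = 0.01734 / 0.31 = 0.05593 m/d
Retardation R = 1 + ρ_b·K_d/n = 1 + 1.89×1.9/0.31 = 12.58
Contaminant velocity v_c = v/R = 0.05593/12.58 = 0.004445 m/d
t = L/v_c = 143/0.004445 = 32170 d
   = 32170/365 = 88.1 yr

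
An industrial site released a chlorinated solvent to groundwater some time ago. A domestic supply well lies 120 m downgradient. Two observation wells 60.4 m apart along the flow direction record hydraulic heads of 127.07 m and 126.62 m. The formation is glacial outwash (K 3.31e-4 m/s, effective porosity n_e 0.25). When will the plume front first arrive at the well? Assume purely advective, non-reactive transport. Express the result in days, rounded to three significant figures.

Hydraulic gradient i = (127.07 − 126.62) / 60.4 = 0.45 / 60.4 = 0.007450
K = 3.31e-4 m/s × 86400 s/d = 28.60 m/d
Darcy flux q = K·i = 28.60 × 0.007450 = 0.2131 m/d
Seepage velocity v = q / n = 0.2131 / 0.25 = 0.8523 m/d
t = L / v = 120 / 0.8523 = 140.8 d

141 days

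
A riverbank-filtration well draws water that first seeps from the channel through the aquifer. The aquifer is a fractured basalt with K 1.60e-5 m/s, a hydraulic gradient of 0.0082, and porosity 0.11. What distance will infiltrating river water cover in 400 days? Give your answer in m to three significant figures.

K = 1.60e-5 m/s × 86400 s/d = 1.382 m/d
q = Ki = 1.382 × 0.0082 = 0.01134 m/d
Seepage velocity v = q / n = 0.01134 / 0.11 = 0.1031 m/d
L = v × T = 0.1031 × 400 = 41.22 m

41.2 m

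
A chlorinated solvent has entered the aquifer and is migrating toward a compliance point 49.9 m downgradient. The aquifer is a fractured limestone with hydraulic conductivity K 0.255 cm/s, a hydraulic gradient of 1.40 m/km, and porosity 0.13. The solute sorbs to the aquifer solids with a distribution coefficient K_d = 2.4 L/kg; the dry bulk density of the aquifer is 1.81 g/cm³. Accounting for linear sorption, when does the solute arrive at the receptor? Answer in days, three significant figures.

724 days

K = 0.255 cm/s × 864 = 220.3 m/d
q = Ki = 220.3 × 0.0014 = 0.3084 m/d
Seepage velocity v = q / n = 0.3084 / 0.13 = 2.373 m/d
Retardation R = 1 + ρ_b·K_d/n = 1 + 1.81×2.4/0.13 = 34.42
Contaminant velocity v_c = v/R = 2.373/34.42 = 0.06894 m/d
t = L/v_c = 49.9/0.06894 = 723.8 d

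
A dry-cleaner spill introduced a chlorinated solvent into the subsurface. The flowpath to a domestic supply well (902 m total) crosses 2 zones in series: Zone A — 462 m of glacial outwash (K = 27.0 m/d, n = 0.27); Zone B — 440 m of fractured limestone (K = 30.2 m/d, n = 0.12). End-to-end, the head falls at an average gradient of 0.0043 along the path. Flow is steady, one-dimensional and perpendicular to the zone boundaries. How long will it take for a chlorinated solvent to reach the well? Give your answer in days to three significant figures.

For zones in series the flux q is common to all zones; the equivalent conductivity is the harmonic (thickness-weighted) mean, K_eq = L_total / Σ(L_j/K_j).
Σ(L/K) = 462/27.0 + 440/30.2 = 17.11 + 14.57 = 31.68 d
K_eq = L_total / Σ(L/K) = 902 / 31.68 = 28.47 m/d
q = K_eq · i = 28.47 × 0.0043 = 0.1224 m/d (same in every zone)
Zone A: v = q/n = 0.1224/0.27 = 0.4534 m/d → t_A = 462/0.4534 = 1019 d
Zone B: v = q/n = 0.1224/0.12 = 1.020 m/d → t_B = 440/1.020 = 431.3 d
Total t = 1019 + 431.3 = 1450 d

1450 days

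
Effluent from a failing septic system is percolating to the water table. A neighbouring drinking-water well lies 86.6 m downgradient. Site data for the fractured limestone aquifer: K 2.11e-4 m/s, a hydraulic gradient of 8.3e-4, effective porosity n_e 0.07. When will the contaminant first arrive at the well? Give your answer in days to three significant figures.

K = 2.11e-4 m/s × 86400 s/d = 18.23 m/d
q = Ki = 18.23 × 8.3e-4 = 0.01513 m/d
Average linear velocity = 0.01513 / 0.07 = 0.2162 m/d
t = L / v = 86.6 / 0.2162 = 400.6 d

401 days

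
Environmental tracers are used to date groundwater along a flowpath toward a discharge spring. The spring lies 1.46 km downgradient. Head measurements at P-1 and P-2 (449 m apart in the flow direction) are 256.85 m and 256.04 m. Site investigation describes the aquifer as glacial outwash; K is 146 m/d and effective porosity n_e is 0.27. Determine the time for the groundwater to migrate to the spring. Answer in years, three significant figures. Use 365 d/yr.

Hydraulic gradient i = (256.85 − 256.04) / 449 = 0.81 / 449 = 0.001804
q = Ki = 146 × 0.001804 = 0.2634 m/d
v = Ki/n = 146·0.001804/0.27 = 0.9755 m/d
L = 1.46 km = 1460 m
t = L / v = 1460 / 0.9755 = 1497 d
   = 1497 / 365 = 4.10 yr

4.10 years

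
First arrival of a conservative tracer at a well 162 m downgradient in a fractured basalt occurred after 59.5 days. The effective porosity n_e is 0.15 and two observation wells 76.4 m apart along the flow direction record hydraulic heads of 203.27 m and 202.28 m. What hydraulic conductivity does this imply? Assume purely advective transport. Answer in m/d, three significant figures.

31.5 m/d

Hydraulic gradient i = (203.27 − 202.28) / 76.4 = 0.99 / 76.4 = 0.01296
v = L / t = 162 / 59.5 = 2.723 m/d
K = v · n / i = 2.723 × 0.15 / 0.01296 = 31.5 m/d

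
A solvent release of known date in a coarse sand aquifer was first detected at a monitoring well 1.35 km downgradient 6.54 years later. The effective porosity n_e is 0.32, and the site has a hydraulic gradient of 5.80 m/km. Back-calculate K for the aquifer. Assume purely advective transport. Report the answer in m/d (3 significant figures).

t = 6.54 years = 2387 d
L = 1.35 km = 1350 m
v = L / t = 1350 / 2387 = 0.5655 m/d
K = v · n / i = 0.5655 × 0.32 / 0.0058 = 31.2 m/d

31.2 m/d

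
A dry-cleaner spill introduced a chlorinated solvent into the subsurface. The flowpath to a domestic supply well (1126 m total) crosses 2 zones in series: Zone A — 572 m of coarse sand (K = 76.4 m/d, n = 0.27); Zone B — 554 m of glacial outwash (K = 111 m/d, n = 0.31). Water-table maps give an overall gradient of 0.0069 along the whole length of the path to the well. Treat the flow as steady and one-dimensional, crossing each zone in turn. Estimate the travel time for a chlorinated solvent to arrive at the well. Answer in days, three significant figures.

524 days

Steady 1-D flow in series ⇒ the Darcy flux q is identical in every zone and the zone head losses add (resistances L/K in series).
Σ(L/K) = 572/76.4 + 554/111 = 7.487 + 4.991 = 12.48 d
K_eq = L_total / Σ(L/K) = 1126 / 12.48 = 90.24 m/d
q = K_eq · i = 90.24 × 0.0069 = 0.6227 m/d (same in every zone)
Zone A: v = q/n = 0.6227/0.27 = 2.306 m/d → t_A = 572/2.306 = 248.0 d
Zone B: v = q/n = 0.6227/0.31 = 2.009 m/d → t_B = 554/2.009 = 275.8 d
Total t = 248.0 + 275.8 = 523.9 d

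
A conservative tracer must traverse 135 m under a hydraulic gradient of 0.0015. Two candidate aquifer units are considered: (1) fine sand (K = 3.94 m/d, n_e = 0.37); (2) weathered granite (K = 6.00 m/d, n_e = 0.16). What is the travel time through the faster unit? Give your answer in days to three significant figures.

2400 days

Unit 1 (fine sand): v = 3.94×0.0015/0.37 = 0.01597 m/d, t = 135/0.01597 = 8452 d
Unit 2 (weathered granite): v = 6.00×0.0015/0.16 = 0.05625 m/d, t = 135/0.05625 = 2400 d
Faster unit: t = 2400 d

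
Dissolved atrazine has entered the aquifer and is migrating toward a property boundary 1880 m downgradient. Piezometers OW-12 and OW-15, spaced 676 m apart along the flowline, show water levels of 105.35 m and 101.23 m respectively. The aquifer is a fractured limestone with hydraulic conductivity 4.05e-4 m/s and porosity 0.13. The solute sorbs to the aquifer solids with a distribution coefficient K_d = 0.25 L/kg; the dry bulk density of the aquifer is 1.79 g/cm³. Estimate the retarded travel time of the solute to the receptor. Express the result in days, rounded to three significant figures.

Hydraulic gradient i = (105.35 − 101.23) / 676 = 4.12 / 676 = 0.006095
K = 4.05e-4 m/s × 86400 s/d = 34.99 m/d
Darcy flux q = K·i = 34.99 × 0.006095 = 0.2133 m/d
v_s = q/n_e = 0.2133/0.13 = 1.640 m/d
Retardation R = 1 + ρ_b·K_d/n = 1 + 1.79×0.25/0.13 = 4.442
Contaminant velocity v_c = v/R = 1.640/4.442 = 0.3693 m/d
t = L/v_c = 1880/0.3693 = 5091 d

5090 days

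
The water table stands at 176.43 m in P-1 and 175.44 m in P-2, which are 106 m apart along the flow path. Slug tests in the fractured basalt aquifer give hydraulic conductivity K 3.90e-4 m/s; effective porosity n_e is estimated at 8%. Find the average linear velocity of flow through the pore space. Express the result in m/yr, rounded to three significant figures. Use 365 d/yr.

1440 m/yr

Hydraulic gradient i = (176.43 − 175.44) / 106 = 0.99 / 106 = 0.009340
K = 3.90e-4 m/s × 86400 s/d = 33.70 m/d
Specific discharge q = 33.70 × 0.009340 = 0.3147 m/d
Average linear velocity = 0.3147 / 0.08 = 3.934 m/d
   = 3.934 × 365 = 1440 m/yr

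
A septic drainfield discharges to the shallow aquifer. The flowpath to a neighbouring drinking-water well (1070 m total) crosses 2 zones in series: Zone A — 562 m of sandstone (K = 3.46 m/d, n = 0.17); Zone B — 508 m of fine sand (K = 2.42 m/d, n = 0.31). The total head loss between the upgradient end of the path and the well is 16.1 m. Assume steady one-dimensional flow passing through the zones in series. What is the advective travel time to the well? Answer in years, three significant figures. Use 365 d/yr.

16.0 years

Steady 1-D flow in series ⇒ the Darcy flux q is identical in every zone and the zone head losses add (resistances L/K in series).
Σ(L/K) = 562/3.46 + 508/2.42 = 162.4 + 209.9 = 372.3 d
q = ΔH / Σ(L/K) = 16.1 / 372.3 = 0.04324 m/d (same in every zone)
Zone A: v = q/n = 0.04324/0.17 = 0.2543 m/d → t_A = 562/0.2543 = 2210 d
Zone B: v = q/n = 0.04324/0.31 = 0.1395 m/d → t_B = 508/0.1395 = 3642 d
Total t = 2210 + 3642 = 5852 d
   = 5852 / 365 = 16.0 yr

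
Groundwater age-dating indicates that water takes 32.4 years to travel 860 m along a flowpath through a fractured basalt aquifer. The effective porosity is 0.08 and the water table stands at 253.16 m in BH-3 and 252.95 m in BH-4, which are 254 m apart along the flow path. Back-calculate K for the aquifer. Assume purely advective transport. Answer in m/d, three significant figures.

Hydraulic gradient i = (253.16 − 252.95) / 254 = 0.21 / 254 = 8.268e-4
t = 32.4 years = 11830 d
v = L / t = 860 / 11830 = 0.07272 m/d
K = v · n / i = 0.07272 × 0.08 / 8.268e-4 = 7.04 m/d

7.04 m/d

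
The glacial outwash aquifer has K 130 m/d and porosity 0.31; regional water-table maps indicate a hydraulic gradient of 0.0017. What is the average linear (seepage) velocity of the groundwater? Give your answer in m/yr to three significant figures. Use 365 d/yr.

q = Ki = 130 × 0.0017 = 0.2210 m/d
Average linear velocity = 0.2210 / 0.31 = 0.7129 m/d
   = 0.7129 × 365 = 260 m/yr

260 m/yr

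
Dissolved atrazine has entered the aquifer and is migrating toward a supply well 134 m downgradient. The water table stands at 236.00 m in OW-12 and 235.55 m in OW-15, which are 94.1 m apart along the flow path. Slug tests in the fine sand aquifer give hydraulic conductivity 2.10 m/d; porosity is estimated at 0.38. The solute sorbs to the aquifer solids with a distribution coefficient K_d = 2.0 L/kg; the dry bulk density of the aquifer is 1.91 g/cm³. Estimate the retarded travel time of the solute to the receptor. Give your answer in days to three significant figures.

56000 days

Hydraulic gradient i = (236.00 − 235.55) / 94.1 = 0.45 / 94.1 = 0.004782
Specific discharge q = 2.10 × 0.004782 = 0.01004 m/d
Seepage velocity v = q / n = 0.01004 / 0.38 = 0.02643 m/d
Retardation R = 1 + ρ_b·K_d/n = 1 + 1.91×2.0/0.38 = 11.05
Contaminant velocity v_c = v/R = 0.02643/11.05 = 0.002391 m/d
t = L/v_c = 134/0.002391 = 56040 d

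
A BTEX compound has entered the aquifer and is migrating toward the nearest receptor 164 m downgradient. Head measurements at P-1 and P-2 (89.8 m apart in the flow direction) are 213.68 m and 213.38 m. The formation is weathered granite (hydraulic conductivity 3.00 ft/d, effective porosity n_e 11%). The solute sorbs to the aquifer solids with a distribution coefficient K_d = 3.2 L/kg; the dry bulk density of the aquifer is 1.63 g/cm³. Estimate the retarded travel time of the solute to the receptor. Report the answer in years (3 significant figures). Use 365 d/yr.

783 years

Hydraulic gradient i = (213.68 − 213.38) / 89.8 = 0.30 / 89.8 = 0.003341
K = 3.00 ft/d × 0.3048 = 0.9144 m/d
Specific discharge q = 0.9144 × 0.003341 = 0.003055 m/d
Average linear velocity = 0.003055 / 0.11 = 0.02777 m/d
Retardation R = 1 + ρ_b·K_d/n = 1 + 1.63×3.2/0.11 = 48.42
Contaminant velocity v_c = v/R = 0.02777/48.42 = 5.736e-4 m/d
t = L/v_c = 164/5.736e-4 = 285900 d
   = 285900/365 = 783 yr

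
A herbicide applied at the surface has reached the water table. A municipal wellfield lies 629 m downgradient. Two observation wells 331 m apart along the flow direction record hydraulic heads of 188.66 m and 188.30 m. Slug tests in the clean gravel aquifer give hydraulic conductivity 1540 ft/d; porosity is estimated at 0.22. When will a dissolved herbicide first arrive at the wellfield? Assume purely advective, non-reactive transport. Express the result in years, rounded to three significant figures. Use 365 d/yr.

Hydraulic gradient i = (188.66 − 188.30) / 331 = 0.36 / 331 = 0.001088
K = 1540 ft/d × 0.3048 = 469.4 m/d
Specific discharge q = 469.4 × 0.001088 = 0.5105 m/d
Average linear velocity = 0.5105 / 0.22 = 2.321 m/d
t = L / v = 629 / 2.321 = 271.1 d
   = 271.1 / 365 = 0.743 yr

0.743 years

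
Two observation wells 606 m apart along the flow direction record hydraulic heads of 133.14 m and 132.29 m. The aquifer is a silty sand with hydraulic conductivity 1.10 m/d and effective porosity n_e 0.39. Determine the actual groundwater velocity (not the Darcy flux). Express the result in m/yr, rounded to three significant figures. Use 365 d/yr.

Hydraulic gradient i = (133.14 − 132.29) / 606 = 0.85 / 606 = 0.001403
Darcy flux q = K·i = 1.10 × 0.001403 = 0.001543 m/d
v_s = q/n_e = 0.001543/0.39 = 0.003956 m/d
   = 0.003956 × 365 = 1.44 m/yr

1.44 m/yr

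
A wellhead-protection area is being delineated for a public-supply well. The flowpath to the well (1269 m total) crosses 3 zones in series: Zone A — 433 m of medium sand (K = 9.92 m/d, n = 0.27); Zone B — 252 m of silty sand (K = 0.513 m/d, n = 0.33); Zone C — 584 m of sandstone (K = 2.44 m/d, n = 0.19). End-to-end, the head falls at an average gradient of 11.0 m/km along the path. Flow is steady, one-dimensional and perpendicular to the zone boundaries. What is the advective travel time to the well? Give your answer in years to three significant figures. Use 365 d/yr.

47.3 years

Continuity: the same q passes through each zone, so ΔH = q·Σ(L_j/K_j) — the zones act as resistances in series.
Σ(L/K) = 433/9.92 + 252/0.513 + 584/2.44 = 43.65 + 491.2 + 239.3 = 774.2 d
K_eq = L_total / Σ(L/K) = 1269 / 774.2 = 1.639 m/d
q = K_eq · i = 1.639 × 0.011 = 0.01803 m/d (same in every zone)
Zone A: v = q/n = 0.01803/0.27 = 0.06678 m/d → t_A = 433/0.06678 = 6484 d
Zone B: v = q/n = 0.01803/0.33 = 0.05464 m/d → t_B = 252/0.05464 = 4612 d
Zone C: v = q/n = 0.01803/0.19 = 0.09489 m/d → t_C = 584/0.09489 = 6154 d
Total t = 6484 + 4612 + 6154 = 17250 d
   = 17250 / 365 = 47.3 yr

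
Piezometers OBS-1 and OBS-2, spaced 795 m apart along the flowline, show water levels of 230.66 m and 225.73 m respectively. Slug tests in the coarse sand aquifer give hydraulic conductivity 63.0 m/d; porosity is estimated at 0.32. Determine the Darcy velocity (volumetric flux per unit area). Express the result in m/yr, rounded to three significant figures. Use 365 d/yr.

Hydraulic gradient i = (230.66 − 225.73) / 795 = 4.93 / 795 = 0.006201
Specific discharge q = 63.0 × 0.006201 = 0.3907 m/d
   = 0.3907 × 365 = 143 m/yr

143 m/yr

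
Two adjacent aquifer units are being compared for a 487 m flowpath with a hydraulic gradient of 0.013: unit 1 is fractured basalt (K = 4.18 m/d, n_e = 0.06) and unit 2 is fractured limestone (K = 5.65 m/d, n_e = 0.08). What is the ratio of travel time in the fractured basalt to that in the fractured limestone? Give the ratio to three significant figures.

1.01

Unit 1 (fractured basalt): v = 4.18×0.013/0.06 = 0.9057 m/d, t = 487/0.9057 = 537.7 d
Unit 2 (fractured limestone): v = 5.65×0.013/0.08 = 0.9181 m/d, t = 487/0.9181 = 530.4 d
t(fractured basalt) / t(fractured limestone) = 537.7/530.4 = 1.01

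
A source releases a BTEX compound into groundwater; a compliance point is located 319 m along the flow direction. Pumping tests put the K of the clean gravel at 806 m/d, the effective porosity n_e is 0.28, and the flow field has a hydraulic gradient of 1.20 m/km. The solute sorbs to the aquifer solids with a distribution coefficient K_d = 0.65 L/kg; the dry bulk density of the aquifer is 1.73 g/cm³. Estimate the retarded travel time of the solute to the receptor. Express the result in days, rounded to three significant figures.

Specific discharge q = 806 × 0.0012 = 0.9672 m/d
v_s = q/n_e = 0.9672/0.28 = 3.454 m/d
Retardation R = 1 + ρ_b·K_d/n = 1 + 1.73×0.65/0.28 = 5.016
Contaminant velocity v_c = v/R = 3.454/5.016 = 0.6886 m/d
t = L/v_c = 319/0.6886 = 463.2 d

463 days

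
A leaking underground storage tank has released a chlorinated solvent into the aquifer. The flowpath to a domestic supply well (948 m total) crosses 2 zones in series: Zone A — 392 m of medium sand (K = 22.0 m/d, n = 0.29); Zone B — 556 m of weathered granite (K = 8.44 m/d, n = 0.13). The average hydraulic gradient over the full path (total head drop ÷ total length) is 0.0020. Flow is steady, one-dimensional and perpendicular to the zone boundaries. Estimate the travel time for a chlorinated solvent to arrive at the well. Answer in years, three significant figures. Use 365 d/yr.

22.5 years

For zones in series the flux q is common to all zones; the equivalent conductivity is the harmonic (thickness-weighted) mean, K_eq = L_total / Σ(L_j/K_j).
Σ(L/K) = 392/22.0 + 556/8.44 = 17.82 + 65.88 = 83.69 d
K_eq = L_total / Σ(L/K) = 948 / 83.69 = 11.33 m/d
q = K_eq · i = 11.33 × 0.0020 = 0.02265 m/d (same in every zone)
Zone A: v = q/n = 0.02265/0.29 = 0.07812 m/d → t_A = 392/0.07812 = 5018 d
Zone B: v = q/n = 0.02265/0.13 = 0.1743 m/d → t_B = 556/0.1743 = 3191 d
Total t = 5018 + 3191 = 8209 d
   = 8209 / 365 = 22.5 yr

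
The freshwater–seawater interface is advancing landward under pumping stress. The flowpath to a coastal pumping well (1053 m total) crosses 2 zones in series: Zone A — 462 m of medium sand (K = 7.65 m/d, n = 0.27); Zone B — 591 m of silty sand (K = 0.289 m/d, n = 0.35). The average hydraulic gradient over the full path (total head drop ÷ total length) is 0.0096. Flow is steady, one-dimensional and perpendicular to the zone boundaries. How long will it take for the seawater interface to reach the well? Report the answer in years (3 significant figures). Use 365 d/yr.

189 years

For zones in series the flux q is common to all zones; the equivalent conductivity is the harmonic (thickness-weighted) mean, K_eq = L_total / Σ(L_j/K_j).
Σ(L/K) = 462/7.65 + 591/0.289 = 60.39 + 2045 = 2105 d
K_eq = L_total / Σ(L/K) = 1053 / 2105 = 0.5001 m/d
q = K_eq · i = 0.5001 × 0.0096 = 0.004801 m/d (same in every zone)
Zone A: v = q/n = 0.004801/0.27 = 0.01778 m/d → t_A = 462/0.01778 = 25980 d
Zone B: v = q/n = 0.004801/0.35 = 0.01372 m/d → t_B = 591/0.01372 = 43080 d
Total t = 25980 + 43080 = 69060 d
   = 69060 / 365 = 189 yr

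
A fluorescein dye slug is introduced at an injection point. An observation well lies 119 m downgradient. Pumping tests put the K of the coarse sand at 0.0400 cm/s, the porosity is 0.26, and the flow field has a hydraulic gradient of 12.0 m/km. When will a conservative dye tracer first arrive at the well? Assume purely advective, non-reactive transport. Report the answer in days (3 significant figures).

K = 0.0400 cm/s × 864 = 34.56 m/d
q = Ki = 34.56 × 0.012 = 0.4147 m/d
Seepage velocity v = q / n = 0.4147 / 0.26 = 1.595 m/d
t = L / v = 119 / 1.595 = 74.60 d

74.6 days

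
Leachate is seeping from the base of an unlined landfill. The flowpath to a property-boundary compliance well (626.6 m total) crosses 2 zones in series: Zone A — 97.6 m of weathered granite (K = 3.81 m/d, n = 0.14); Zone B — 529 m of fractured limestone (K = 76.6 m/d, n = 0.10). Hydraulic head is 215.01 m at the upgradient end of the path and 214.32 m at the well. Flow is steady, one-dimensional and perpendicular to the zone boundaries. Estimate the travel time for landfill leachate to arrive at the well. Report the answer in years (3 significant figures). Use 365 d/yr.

Total head drop ΔH = 215.01 − 214.32 = 0.69 m
Steady 1-D flow in series ⇒ the Darcy flux q is identical in every zone and the zone head losses add (resistances L/K in series).
Σ(L/K) = 97.6/3.81 + 529/76.6 = 25.62 + 6.906 = 32.52 d
q = ΔH / Σ(L/K) = 0.69 / 32.52 = 0.02122 m/d (same in every zone)
Zone A: v = q/n = 0.02122/0.14 = 0.1515 m/d → t_A = 97.6/0.1515 = 644.0 d
Zone B: v = q/n = 0.02122/0.10 = 0.2122 m/d → t_B = 529/0.2122 = 2493 d
Total t = 644.0 + 2493 = 3137 d
   = 3137 / 365 = 8.60 yr

8.60 years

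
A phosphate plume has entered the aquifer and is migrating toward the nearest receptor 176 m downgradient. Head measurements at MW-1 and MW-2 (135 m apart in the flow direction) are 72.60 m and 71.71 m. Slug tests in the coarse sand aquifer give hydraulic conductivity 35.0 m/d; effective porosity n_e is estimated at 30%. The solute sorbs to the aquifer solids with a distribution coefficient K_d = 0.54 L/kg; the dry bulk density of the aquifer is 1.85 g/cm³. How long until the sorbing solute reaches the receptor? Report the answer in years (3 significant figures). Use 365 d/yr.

Hydraulic gradient i = (72.60 − 71.71) / 135 = 0.89 / 135 = 0.006593
Darcy flux q = K·i = 35.0 × 0.006593 = 0.2307 m/d
Seepage velocity v = q / n = 0.2307 / 0.30 = 0.7691 m/d
Retardation R = 1 + ρ_b·K_d/n = 1 + 1.85×0.54/0.30 = 4.330
Contaminant velocity v_c = v/R = 0.7691/4.330 = 0.1776 m/d
t = L/v_c = 176/0.1776 = 990.8 d
   = 990.8/365 = 2.71 yr

2.71 years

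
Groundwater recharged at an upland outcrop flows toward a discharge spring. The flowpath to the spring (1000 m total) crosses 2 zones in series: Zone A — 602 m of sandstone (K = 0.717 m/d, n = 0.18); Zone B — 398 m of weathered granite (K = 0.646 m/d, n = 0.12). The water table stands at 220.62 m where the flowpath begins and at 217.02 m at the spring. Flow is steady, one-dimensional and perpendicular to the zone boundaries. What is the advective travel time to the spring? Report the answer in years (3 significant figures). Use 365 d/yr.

173 years

Total head drop ΔH = 220.62 − 217.02 = 3.60 m
Continuity: the same q passes through each zone, so ΔH = q·Σ(L_j/K_j) — the zones act as resistances in series.
Σ(L/K) = 602/0.717 + 398/0.646 = 839.6 + 616.1 = 1456 d
q = ΔH / Σ(L/K) = 3.60 / 1456 = 0.002473 m/d (same in every zone)
Zone A: v = q/n = 0.002473/0.18 = 0.01374 m/d → t_A = 602/0.01374 = 43820 d
Zone B: v = q/n = 0.002473/0.12 = 0.02061 m/d → t_B = 398/0.02061 = 19310 d
Total t = 43820 + 19310 = 63130 d
   = 63130 / 365 = 173 yr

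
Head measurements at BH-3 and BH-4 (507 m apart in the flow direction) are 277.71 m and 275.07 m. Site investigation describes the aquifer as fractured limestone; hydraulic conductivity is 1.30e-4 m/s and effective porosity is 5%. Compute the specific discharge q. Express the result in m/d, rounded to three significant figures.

Hydraulic gradient i = (277.71 − 275.07) / 507 = 2.64 / 507 = 0.005207
K = 1.30e-4 m/s × 86400 s/d = 11.23 m/d
q = Ki = 11.23 × 0.005207 = 0.05849 m/d

0.0585 m/d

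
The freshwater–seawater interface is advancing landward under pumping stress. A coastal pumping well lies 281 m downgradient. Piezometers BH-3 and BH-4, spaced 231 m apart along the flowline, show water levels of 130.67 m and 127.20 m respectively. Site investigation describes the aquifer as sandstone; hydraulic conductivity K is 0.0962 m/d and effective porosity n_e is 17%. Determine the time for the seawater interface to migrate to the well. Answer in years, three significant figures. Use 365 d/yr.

90.6 years

Hydraulic gradient i = (130.67 − 127.20) / 231 = 3.47 / 231 = 0.01502
Darcy flux q = K·i = 0.0962 × 0.01502 = 0.001445 m/d
v = Ki/n = 0.0962·0.01502/0.17 = 0.008500 m/d
t = L / v = 281 / 0.008500 = 33060 d
   = 33060 / 365 = 90.6 yr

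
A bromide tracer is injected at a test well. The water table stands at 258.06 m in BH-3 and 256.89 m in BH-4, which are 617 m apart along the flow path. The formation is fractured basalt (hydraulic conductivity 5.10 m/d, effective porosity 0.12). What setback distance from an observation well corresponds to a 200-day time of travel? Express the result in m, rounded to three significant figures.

Hydraulic gradient i = (258.06 − 256.89) / 617 = 1.17 / 617 = 0.001896
Darcy flux q = K·i = 5.10 × 0.001896 = 0.009671 m/d
v_s = q/n_e = 0.009671/0.12 = 0.08059 m/d
L = v × T = 0.08059 × 200 = 16.12 m

16.1 m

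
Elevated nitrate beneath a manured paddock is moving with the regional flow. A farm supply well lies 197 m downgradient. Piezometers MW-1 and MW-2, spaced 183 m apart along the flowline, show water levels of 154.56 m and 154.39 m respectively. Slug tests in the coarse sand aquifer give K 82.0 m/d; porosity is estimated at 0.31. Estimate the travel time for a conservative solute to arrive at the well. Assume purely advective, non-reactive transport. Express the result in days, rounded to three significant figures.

Hydraulic gradient i = (154.56 − 154.39) / 183 = 0.17 / 183 = 9.290e-4
Specific discharge q = 82.0 × 9.290e-4 = 0.07617 m/d
v = Ki/n = 82.0·9.290e-4/0.31 = 0.2457 m/d
t = L / v = 197 / 0.2457 = 801.7 d

802 days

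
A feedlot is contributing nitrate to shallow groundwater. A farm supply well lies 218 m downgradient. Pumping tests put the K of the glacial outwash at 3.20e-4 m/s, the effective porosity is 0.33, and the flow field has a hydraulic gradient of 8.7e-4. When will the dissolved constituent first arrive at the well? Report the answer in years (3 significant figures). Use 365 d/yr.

K = 3.20e-4 m/s × 86400 s/d = 27.65 m/d
Darcy flux q = K·i = 27.65 × 8.7e-4 = 0.02405 m/d
Average linear velocity = 0.02405 / 0.33 = 0.07289 m/d
t = L / v = 218 / 0.07289 = 2991 d
   = 2991 / 365 = 8.19 yr

8.19 years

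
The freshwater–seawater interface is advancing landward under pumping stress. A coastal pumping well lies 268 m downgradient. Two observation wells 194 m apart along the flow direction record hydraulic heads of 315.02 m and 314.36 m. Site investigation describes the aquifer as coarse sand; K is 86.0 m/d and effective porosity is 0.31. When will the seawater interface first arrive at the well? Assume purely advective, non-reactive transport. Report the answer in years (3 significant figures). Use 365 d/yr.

0.778 years

Hydraulic gradient i = (315.02 − 314.36) / 194 = 0.66 / 194 = 0.003402
Darcy flux q = K·i = 86.0 × 0.003402 = 0.2926 m/d
v = Ki/n = 86.0·0.003402/0.31 = 0.9438 m/d
t = L / v = 268 / 0.9438 = 284.0 d
   = 284.0 / 365 = 0.778 yr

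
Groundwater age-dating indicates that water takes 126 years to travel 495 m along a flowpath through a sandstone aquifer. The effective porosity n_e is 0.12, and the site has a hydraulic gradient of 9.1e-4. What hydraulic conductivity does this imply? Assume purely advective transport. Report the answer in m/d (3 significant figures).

t = 126 years = 45990 d
v = L / t = 495 / 45990 = 0.01076 m/d
K = v · n / i = 0.01076 × 0.12 / 9.1e-4 = 1.42 m/d

1.42 m/d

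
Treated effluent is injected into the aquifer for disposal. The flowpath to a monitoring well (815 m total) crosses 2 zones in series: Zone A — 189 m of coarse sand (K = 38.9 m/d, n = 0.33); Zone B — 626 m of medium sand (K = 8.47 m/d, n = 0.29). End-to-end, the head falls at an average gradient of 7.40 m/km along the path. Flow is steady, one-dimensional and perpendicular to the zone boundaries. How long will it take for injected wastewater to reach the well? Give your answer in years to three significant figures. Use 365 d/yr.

Continuity: the same q passes through each zone, so ΔH = q·Σ(L_j/K_j) — the zones act as resistances in series.
Σ(L/K) = 189/38.9 + 626/8.47 = 4.859 + 73.91 = 78.77 d
K_eq = L_total / Σ(L/K) = 815 / 78.77 = 10.35 m/d
q = K_eq · i = 10.35 × 0.0074 = 0.07657 m/d (same in every zone)
Zone A: v = q/n = 0.07657/0.33 = 0.2320 m/d → t_A = 189/0.2320 = 814.6 d
Zone B: v = q/n = 0.07657/0.29 = 0.2640 m/d → t_B = 626/0.2640 = 2371 d
Total t = 814.6 + 2371 = 3186 d
   = 3186 / 365 = 8.73 yr

8.73 years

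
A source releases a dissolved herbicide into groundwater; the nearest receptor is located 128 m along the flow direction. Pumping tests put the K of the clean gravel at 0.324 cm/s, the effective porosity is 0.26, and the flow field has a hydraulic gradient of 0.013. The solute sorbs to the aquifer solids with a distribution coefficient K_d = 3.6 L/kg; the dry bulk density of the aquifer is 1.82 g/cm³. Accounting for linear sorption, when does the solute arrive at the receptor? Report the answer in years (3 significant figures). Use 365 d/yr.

K = 0.324 cm/s × 864 = 279.9 m/d
Specific discharge q = 279.9 × 0.013 = 3.639 m/d
v_s = q/n_e = 3.639/0.26 = 14.00 m/d
Retardation R = 1 + ρ_b·K_d/n = 1 + 1.82×3.6/0.26 = 26.20
Contaminant velocity v_c = v/R = 14.00/26.20 = 0.5342 m/d
t = L/v_c = 128/0.5342 = 239.6 d
   = 239.6/365 = 0.656 yr

0.656 years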